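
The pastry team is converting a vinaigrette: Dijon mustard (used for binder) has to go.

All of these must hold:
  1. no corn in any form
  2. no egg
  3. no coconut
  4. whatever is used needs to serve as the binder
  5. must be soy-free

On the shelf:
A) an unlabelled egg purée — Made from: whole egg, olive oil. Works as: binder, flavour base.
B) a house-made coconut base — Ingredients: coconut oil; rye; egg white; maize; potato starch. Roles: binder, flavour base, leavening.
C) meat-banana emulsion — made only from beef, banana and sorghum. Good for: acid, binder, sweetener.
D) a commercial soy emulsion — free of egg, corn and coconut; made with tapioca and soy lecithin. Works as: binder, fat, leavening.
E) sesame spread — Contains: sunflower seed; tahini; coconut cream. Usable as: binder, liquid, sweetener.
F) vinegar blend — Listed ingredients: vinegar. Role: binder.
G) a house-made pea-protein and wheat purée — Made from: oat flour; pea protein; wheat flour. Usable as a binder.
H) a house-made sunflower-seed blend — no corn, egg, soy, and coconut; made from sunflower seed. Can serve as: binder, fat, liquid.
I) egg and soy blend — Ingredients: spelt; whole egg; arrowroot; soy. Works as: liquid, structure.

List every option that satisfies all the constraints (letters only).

C, F, G, H

A: has whole egg, so not egg-free — no
B: has egg white, so not egg-free; has maize, so not corn-free (and 1 more) — reject
C: every rule checks out — OK
D: has soy lecithin, so not soy-free — reject
E: has coconut cream, so not coconut-free — reject
F: only vinegar; none excluded — keep
G: only oat flour, wheat flour, and pea protein; none excluded — keep
H: works as a binder, no coconut, no corn — valid
I: not usable as a binder; has whole egg, so not egg-free (and 1 more) — reject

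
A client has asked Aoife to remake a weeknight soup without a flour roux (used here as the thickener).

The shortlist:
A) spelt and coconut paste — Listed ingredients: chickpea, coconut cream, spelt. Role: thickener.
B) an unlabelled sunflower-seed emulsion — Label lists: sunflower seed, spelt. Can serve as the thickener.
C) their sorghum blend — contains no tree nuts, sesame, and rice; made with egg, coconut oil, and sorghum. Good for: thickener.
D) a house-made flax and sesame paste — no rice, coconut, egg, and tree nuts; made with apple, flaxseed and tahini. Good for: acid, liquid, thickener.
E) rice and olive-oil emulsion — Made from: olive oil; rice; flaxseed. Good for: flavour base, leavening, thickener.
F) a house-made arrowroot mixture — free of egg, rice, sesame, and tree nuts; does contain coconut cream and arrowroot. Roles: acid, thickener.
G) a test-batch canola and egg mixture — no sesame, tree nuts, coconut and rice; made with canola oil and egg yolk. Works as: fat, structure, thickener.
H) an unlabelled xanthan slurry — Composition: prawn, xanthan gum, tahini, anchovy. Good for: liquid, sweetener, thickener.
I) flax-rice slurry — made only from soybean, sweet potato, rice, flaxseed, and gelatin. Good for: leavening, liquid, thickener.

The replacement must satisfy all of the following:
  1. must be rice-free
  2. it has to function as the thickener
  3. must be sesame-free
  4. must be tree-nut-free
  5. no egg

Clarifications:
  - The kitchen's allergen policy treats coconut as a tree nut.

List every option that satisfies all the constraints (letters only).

B

A: has coconut cream, so not tree-nut-free — reject
B: only spelt and sunflower seed; none excluded — valid
C: has coconut oil, so not tree-nut-free; has egg, so not egg-free — out
D: has tahini, so not sesame-free — out
E: has rice, so not rice-free — reject
F: has coconut cream, so not tree-nut-free — out
G: has egg yolk, so not egg-free — out
H: has tahini, so not sesame-free — no
I: has rice, so not rice-free — reject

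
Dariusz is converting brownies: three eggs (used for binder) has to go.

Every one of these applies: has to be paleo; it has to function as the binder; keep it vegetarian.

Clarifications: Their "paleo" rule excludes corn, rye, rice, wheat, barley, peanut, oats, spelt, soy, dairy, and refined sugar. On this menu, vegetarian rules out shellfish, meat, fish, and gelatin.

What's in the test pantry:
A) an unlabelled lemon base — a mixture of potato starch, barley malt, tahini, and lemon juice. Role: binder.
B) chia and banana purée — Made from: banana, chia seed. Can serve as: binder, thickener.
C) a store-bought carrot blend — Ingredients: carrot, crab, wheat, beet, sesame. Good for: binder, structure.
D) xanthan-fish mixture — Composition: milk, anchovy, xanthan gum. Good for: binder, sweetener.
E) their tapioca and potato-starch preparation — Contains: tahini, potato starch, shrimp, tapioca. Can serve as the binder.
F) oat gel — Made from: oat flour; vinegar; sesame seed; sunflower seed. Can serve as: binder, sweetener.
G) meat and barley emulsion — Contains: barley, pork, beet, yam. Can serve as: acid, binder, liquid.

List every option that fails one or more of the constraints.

A, C, D, E, F, G

A: has barley malt, so not paleo — no
B: every rule checks out — keep
C: has wheat, so not paleo; has crab, so not vegetarian — out
D: has milk, so not paleo; has anchovy, so not vegetarian — no
E: has shrimp, so not vegetarian — no
F: has oat flour, so not paleo — no
G: has barley, so not paleo; has pork, so not vegetarian — reject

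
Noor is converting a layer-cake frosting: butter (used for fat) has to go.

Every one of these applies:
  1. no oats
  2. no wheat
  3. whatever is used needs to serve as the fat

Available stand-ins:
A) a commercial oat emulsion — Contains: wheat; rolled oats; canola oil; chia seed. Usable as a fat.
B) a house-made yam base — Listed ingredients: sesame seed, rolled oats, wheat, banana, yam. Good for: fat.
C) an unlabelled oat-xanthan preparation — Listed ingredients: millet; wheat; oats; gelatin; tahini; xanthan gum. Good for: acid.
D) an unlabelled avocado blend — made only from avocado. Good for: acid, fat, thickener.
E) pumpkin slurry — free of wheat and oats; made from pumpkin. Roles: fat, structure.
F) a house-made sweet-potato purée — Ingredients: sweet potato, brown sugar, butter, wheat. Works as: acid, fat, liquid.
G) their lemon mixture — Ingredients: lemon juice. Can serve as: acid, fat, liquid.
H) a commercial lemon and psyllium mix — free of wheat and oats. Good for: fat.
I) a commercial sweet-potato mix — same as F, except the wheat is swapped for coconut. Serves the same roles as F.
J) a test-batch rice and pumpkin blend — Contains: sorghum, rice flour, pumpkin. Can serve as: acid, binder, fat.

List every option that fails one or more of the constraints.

A: has rolled oats, so not oat-free; has wheat, so not wheat-free — reject
B: has rolled oats, so not oat-free; has wheat, so not wheat-free — out
C: not usable as a fat; has oats, so not oat-free (and 1 more) — no
D: only avocado; none excluded — OK
E: works as a fat, no oats, no wheat — OK
F: has wheat, so not wheat-free — out
G: no wheat, no oats — OK
H: all constraints satisfied — valid
I: coconut and butter etc. — none of it excluded — keep
J: only rice flour, sorghum, and pumpkin; none excluded — OK

A, B, C, F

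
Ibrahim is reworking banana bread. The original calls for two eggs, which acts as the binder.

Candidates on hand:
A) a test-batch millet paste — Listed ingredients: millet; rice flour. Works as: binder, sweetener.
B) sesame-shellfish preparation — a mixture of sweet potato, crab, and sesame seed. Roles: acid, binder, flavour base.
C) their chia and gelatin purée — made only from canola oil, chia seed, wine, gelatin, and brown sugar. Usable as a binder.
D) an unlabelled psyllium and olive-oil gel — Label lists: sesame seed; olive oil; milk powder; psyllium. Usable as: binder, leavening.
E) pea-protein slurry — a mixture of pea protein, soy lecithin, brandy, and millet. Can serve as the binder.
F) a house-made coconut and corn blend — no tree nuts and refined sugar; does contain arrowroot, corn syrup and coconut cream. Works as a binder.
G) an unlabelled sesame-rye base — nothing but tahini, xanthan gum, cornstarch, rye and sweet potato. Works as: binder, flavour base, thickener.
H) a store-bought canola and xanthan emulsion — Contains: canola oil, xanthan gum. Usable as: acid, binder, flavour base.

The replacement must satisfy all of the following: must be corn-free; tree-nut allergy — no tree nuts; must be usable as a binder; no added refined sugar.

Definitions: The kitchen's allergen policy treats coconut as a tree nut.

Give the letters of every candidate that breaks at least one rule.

C, F, G

A: only rice flour and millet; none excluded — keep
B: tree-nut-free, no refined sugar — OK
C: has brown sugar, so not no-added-sugar — out
D: tree-nut-free, no corn — valid
E: every rule checks out — keep
F: has coconut cream, so not tree-nut-free; has corn syrup, so not corn-free — reject
G: has cornstarch, so not corn-free — reject
H: only xanthan gum and canola oil; none excluded — valid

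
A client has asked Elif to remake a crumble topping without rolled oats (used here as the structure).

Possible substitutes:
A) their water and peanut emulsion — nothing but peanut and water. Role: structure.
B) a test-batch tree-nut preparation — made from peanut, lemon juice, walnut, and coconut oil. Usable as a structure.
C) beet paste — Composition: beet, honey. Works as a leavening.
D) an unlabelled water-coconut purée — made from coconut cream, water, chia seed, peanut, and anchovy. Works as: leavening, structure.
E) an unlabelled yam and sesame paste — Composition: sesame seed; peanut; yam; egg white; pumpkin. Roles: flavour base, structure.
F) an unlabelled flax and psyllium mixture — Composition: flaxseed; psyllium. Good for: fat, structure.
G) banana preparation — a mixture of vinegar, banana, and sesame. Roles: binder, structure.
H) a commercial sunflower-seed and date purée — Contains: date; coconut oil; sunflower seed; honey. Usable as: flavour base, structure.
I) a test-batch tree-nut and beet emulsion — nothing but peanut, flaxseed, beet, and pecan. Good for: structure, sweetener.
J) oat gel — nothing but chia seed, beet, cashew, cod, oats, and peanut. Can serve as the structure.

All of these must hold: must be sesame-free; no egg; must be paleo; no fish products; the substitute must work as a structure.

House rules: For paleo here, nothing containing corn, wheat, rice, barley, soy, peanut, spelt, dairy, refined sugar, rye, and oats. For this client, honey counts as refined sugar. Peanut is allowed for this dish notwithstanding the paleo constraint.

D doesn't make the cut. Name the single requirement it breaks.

fish-free

usable as a structure: satisfied
paleo: satisfied
fish-free: has anchovy — fails
egg-free: satisfied
sesame-free: satisfied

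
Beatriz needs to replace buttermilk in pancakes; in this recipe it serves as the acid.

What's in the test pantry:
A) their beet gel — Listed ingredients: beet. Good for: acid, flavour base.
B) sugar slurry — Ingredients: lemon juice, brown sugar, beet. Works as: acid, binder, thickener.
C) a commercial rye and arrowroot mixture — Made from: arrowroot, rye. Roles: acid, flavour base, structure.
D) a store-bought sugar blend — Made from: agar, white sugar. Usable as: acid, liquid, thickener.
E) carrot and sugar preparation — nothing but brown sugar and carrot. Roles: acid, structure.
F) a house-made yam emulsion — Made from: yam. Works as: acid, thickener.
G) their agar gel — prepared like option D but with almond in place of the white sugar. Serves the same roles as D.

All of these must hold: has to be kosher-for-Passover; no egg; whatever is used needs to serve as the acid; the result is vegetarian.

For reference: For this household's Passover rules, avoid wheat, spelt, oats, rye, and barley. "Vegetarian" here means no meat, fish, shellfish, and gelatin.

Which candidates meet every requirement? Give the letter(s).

A: vegetarian, kosher-for-Passover — OK
B: no egg, vegetarian — keep
C: has rye, so not kosher-for-Passover — reject
D: only white sugar and agar; none excluded — keep
E: works as an acid, vegetarian, no egg — keep
F: nothing on the exclusion list — OK
G: works as an acid, no egg, kosher-for-Passover — valid

A, B, D, E, F, G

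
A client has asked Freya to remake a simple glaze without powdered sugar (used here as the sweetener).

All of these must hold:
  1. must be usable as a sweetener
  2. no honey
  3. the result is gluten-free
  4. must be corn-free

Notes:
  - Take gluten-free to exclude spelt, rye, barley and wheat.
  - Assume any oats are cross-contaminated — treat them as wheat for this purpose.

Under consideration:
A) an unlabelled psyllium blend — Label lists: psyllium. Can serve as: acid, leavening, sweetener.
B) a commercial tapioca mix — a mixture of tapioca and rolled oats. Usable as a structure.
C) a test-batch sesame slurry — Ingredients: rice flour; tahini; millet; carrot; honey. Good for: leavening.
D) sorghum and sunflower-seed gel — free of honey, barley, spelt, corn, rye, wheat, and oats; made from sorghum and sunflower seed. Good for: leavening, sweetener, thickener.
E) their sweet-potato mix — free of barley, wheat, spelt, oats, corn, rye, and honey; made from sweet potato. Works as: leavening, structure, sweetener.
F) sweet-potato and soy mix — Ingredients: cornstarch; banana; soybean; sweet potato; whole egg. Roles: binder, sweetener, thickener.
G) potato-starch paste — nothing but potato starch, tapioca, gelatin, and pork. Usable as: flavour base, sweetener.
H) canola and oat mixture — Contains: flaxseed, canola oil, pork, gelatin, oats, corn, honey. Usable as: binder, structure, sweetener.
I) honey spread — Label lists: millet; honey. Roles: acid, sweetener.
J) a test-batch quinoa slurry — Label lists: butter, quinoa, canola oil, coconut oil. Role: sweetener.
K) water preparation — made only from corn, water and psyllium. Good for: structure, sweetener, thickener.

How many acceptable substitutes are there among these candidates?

A: all constraints satisfied — OK
B: not usable as a sweetener; has rolled oats, so not gluten-free — out
C: not usable as a sweetener; has honey, so not honey-free — no
D: works as a sweetener, gluten-free, no honey — valid
E: no corn, gluten-free — keep
F: has cornstarch, so not corn-free — no
G: gelatin and pork etc. — none of it excluded — keep
H: has oats, so not gluten-free; has honey, so not honey-free (and 1 more) — no
I: has honey, so not honey-free — no
J: coconut oil and butter etc. — none of it excluded — OK
K: has corn, so not corn-free — no

5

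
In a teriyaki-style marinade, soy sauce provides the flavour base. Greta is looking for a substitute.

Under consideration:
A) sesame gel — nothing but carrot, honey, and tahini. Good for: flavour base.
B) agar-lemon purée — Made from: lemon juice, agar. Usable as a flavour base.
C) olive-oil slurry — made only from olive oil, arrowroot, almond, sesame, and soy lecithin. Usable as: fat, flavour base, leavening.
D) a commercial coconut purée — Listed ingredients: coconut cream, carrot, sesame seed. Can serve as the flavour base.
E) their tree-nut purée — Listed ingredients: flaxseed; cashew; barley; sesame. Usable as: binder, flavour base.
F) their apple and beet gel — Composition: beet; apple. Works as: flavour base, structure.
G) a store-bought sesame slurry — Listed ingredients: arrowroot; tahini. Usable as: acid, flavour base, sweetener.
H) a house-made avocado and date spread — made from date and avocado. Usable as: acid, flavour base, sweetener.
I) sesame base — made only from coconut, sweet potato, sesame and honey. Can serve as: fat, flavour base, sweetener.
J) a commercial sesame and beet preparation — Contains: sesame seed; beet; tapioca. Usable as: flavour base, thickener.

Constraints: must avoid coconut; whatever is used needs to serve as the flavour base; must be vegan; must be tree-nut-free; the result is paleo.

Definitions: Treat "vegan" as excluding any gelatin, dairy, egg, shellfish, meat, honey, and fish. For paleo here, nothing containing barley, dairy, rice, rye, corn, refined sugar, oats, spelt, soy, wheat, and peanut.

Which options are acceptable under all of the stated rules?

B, F, G, H, J

A: has honey, so not vegan — reject
B: only agar and lemon juice; none excluded — valid
C: has soy lecithin, so not paleo; has almond, so not tree-nut-free — out
D: has coconut cream, so not coconut-free — reject
E: has barley, so not paleo; has cashew, so not tree-nut-free — no
F: no coconut, paleo — keep
G: only tahini and arrowroot; none excluded — OK
H: only avocado and date; none excluded — keep
I: has honey, so not vegan; has coconut, so not coconut-free — no
J: works as a flavour base, no coconut, vegan — OK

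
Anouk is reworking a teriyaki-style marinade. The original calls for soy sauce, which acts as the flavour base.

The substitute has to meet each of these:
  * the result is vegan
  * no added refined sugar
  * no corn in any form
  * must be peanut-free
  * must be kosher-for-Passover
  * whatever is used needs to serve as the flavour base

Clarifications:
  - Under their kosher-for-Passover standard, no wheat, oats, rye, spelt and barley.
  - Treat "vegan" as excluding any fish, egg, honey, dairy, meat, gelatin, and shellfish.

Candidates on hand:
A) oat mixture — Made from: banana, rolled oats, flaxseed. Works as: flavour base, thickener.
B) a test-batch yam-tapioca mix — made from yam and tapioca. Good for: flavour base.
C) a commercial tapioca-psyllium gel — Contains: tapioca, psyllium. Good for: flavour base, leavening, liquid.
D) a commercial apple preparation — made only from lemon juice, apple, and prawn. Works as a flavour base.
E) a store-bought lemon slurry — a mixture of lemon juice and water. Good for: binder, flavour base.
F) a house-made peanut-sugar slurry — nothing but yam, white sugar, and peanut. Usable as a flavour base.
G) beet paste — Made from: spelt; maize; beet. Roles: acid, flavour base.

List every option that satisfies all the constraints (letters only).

B, C, E

A: has rolled oats, so not kosher-for-Passover — no
B: every rule checks out — valid
C: works as a flavour base, no corn, no refined sugar — keep
D: has prawn, so not vegan — no
E: vegan, no peanut — keep
F: has white sugar, so not no-added-sugar; has peanut, so not peanut-free — reject
G: has spelt, so not kosher-for-Passover; has maize, so not corn-free — no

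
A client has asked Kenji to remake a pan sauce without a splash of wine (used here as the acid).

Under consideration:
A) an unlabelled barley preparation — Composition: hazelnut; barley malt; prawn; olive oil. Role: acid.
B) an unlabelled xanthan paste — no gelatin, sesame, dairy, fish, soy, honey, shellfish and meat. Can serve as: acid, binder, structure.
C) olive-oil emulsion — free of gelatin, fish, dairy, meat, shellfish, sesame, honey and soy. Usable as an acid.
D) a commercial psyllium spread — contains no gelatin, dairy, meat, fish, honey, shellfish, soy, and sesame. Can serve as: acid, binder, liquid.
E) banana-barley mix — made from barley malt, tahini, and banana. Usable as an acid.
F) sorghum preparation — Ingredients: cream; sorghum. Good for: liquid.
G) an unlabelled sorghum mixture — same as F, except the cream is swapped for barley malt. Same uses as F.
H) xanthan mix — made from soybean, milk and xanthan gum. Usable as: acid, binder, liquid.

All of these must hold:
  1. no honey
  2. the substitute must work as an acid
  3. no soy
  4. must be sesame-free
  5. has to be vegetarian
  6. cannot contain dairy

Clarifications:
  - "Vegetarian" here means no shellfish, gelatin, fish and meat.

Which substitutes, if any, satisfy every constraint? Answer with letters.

B, C, D

A: has prawn, so not vegetarian — no
B: no honey, no soy — valid
C: every rule checks out — OK
D: all constraints satisfied — keep
E: has tahini, so not sesame-free — no
F: not usable as an acid; has cream, so not dairy-free — out
G: not usable as an acid — out
H: has milk, so not dairy-free; has soybean, so not soy-free — out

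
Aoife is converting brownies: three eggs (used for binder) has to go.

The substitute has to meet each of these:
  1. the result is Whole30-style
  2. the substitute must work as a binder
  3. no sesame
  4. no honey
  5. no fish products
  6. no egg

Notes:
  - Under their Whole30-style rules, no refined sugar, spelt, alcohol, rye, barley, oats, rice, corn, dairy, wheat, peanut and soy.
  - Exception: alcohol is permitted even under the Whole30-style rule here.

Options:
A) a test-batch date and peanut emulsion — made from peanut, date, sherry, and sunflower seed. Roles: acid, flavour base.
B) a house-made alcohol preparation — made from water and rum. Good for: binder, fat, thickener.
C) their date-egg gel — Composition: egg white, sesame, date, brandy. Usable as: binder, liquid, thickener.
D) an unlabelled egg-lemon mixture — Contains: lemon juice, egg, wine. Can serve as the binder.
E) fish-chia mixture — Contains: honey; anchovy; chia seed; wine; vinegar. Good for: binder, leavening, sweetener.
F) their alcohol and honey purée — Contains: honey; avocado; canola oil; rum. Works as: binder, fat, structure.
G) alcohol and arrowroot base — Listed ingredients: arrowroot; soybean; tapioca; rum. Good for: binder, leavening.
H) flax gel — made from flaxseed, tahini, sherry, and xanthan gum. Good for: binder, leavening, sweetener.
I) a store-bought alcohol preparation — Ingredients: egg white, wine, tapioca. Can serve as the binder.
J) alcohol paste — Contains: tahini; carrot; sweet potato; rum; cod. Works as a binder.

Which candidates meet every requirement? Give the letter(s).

A: not usable as a binder; has peanut, so not Whole30-style — no
B: alcohol is permitted under the Whole30-style carve-out; nothing else excluded — valid
C: has sesame, so not sesame-free; has egg white, so not egg-free — reject
D: has egg, so not egg-free — no
E: has anchovy, so not fish-free; has honey, so not honey-free — reject
F: has honey, so not honey-free — reject
G: has soybean, so not Whole30-style — reject
H: has tahini, so not sesame-free — reject
I: has egg white, so not egg-free — reject
J: has tahini, so not sesame-free; has cod, so not fish-free — reject

B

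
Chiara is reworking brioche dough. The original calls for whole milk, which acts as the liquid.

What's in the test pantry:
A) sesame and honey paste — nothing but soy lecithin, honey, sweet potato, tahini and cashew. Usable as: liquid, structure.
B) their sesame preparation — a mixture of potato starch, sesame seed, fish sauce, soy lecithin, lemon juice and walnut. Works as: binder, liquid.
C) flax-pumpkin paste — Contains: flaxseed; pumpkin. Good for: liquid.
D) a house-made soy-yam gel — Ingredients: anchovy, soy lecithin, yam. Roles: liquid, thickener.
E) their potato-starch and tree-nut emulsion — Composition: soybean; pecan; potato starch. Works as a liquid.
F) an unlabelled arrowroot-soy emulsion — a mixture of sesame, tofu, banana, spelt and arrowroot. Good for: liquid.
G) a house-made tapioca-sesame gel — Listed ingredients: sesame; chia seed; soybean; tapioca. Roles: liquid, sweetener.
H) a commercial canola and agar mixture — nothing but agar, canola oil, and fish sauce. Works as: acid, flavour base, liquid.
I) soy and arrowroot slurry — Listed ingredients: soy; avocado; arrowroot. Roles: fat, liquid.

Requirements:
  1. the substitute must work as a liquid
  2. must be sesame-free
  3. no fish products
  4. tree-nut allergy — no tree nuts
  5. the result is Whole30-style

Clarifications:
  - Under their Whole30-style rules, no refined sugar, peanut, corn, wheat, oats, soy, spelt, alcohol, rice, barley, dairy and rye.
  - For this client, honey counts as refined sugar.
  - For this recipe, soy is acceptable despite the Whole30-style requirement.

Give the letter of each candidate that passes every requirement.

C, I

A: has honey, so not Whole30-style; has tahini, so not sesame-free (and 1 more) — out
B: has sesame seed, so not sesame-free; has fish sauce, so not fish-free (and 1 more) — out
C: no tree nuts, no sesame — OK
D: has anchovy, so not fish-free — no
E: has pecan, so not tree-nut-free — no
F: has spelt, so not Whole30-style; has sesame, so not sesame-free — no
G: has sesame, so not sesame-free — no
H: has fish sauce, so not fish-free — reject
I: soy is permitted under the Whole30-style carve-out; nothing else excluded — valid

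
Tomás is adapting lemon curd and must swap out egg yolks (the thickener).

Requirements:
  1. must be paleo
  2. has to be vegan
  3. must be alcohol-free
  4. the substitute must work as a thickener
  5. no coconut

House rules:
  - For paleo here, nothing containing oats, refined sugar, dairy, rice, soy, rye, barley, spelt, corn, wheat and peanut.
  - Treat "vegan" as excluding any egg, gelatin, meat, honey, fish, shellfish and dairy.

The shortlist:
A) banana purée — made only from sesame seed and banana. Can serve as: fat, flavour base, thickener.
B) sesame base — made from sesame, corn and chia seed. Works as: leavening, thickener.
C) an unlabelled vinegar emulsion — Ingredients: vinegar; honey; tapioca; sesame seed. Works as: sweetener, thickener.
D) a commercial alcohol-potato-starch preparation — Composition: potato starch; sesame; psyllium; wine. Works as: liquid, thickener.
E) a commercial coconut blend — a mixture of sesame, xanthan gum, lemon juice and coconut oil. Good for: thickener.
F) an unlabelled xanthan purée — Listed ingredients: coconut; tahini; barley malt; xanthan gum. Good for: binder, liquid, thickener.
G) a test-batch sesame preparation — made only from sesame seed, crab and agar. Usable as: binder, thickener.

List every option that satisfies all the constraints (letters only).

A

A: only sesame seed and banana; none excluded — keep
B: has corn, so not paleo — out
C: has honey, so not vegan — no
D: has wine, so not alcohol-free — out
E: has coconut oil, so not coconut-free — reject
F: has barley malt, so not paleo; has coconut, so not coconut-free — out
G: has crab, so not vegan — out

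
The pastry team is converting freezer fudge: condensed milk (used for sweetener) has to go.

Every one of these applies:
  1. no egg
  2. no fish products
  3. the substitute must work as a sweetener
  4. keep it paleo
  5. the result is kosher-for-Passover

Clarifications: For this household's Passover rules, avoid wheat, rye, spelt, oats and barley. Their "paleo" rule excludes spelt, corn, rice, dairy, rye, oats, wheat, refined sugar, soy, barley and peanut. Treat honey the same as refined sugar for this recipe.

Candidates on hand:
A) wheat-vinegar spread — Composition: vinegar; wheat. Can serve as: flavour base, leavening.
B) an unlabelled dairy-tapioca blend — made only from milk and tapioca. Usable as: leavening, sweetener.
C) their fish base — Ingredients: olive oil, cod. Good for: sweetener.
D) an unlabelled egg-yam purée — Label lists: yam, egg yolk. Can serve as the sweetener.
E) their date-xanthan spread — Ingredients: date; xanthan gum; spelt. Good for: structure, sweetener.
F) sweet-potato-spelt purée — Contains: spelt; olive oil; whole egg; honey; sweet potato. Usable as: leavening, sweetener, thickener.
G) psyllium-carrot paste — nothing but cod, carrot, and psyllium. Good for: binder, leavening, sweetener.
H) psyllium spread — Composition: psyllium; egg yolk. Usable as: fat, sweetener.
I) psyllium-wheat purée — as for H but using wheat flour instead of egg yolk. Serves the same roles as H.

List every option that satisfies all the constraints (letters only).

A: not usable as a sweetener; has wheat, so not kosher-for-Passover (and 1 more) — no
B: has milk, so not paleo — out
C: has cod, so not fish-free — reject
D: has egg yolk, so not egg-free — out
E: has spelt, so not kosher-for-Passover; has spelt, so not paleo — reject
F: has spelt, so not kosher-for-Passover; has honey, so not paleo (and 1 more) — out
G: has cod, so not fish-free — reject
H: has egg yolk, so not egg-free — reject
I: has wheat flour, so not kosher-for-Passover; has wheat flour, so not paleo — reject

none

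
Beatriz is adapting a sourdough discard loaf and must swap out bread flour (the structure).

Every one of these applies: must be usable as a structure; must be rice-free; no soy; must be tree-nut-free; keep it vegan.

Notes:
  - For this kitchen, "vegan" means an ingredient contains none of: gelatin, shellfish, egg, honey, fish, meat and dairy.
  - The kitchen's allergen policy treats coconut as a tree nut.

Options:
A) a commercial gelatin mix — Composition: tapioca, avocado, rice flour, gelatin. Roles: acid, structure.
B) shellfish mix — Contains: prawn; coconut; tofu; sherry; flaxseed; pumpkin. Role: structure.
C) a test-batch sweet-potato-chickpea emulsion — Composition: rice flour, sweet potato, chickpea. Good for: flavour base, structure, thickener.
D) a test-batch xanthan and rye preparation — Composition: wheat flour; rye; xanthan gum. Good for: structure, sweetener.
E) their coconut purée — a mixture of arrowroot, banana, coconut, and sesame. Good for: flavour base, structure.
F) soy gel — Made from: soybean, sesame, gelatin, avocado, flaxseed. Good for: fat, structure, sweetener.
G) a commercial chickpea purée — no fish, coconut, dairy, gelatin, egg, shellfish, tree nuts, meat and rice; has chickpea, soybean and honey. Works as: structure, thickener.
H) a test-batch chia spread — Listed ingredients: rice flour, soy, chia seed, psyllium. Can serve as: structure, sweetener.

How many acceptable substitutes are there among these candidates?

1

A: has gelatin, so not vegan; has rice flour, so not rice-free — reject
B: has prawn, so not vegan; has tofu, so not soy-free (and 1 more) — no
C: has rice flour, so not rice-free — out
D: tree-nut-free, vegan — valid
E: has coconut, so not tree-nut-free — out
F: has gelatin, so not vegan; has soybean, so not soy-free — out
G: has honey, so not vegan; has soybean, so not soy-free — no
H: has soy, so not soy-free; has rice flour, so not rice-free — reject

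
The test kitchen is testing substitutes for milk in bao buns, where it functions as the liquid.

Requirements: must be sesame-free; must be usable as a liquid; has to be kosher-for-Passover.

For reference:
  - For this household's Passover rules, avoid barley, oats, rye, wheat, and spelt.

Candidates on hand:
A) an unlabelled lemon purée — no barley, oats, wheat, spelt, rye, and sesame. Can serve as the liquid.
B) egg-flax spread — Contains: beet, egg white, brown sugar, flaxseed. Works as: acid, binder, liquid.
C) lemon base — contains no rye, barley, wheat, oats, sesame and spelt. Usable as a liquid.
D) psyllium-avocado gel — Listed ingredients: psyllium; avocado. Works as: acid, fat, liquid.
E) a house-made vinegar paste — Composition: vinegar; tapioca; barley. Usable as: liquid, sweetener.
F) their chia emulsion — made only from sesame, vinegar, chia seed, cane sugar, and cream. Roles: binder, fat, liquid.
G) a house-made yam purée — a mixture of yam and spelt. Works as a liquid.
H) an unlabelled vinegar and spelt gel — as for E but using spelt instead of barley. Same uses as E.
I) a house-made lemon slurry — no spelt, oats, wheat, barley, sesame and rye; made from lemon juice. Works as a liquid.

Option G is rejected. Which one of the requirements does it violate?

usable as a liquid: satisfied
kosher-for-Passover: has spelt — fails
sesame-free: satisfied

kosher-for-Passover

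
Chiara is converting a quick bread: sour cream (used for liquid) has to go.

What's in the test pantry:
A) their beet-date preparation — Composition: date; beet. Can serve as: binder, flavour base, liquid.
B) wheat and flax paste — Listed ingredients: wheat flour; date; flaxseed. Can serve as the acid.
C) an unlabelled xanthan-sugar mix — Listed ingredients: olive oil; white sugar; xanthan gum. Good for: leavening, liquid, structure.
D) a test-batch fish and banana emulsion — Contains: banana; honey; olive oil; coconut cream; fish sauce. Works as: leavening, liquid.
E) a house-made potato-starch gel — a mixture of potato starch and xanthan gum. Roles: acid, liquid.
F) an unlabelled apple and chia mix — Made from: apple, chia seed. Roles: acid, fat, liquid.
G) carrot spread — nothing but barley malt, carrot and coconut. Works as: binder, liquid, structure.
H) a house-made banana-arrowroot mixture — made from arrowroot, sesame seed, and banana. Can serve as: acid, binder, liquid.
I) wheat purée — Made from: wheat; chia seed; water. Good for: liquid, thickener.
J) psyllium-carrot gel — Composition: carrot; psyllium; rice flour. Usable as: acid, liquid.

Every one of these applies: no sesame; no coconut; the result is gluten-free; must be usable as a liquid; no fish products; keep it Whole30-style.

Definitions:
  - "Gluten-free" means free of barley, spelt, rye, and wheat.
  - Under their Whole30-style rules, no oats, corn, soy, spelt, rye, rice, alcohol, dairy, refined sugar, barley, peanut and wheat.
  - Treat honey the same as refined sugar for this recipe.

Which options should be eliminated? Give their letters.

B, C, D, G, H, I, J

A: all constraints satisfied — keep
B: not usable as a liquid; has wheat flour, so not gluten-free (and 1 more) — reject
C: has white sugar, so not Whole30-style — no
D: has honey, so not Whole30-style; has fish sauce, so not fish-free (and 1 more) — no
E: only xanthan gum and potato starch; none excluded — keep
F: every rule checks out — keep
G: has barley malt, so not gluten-free; has barley malt, so not Whole30-style (and 1 more) — no
H: has sesame seed, so not sesame-free — no
I: has wheat, so not gluten-free; has wheat, so not Whole30-style — out
J: has rice flour, so not Whole30-style — reject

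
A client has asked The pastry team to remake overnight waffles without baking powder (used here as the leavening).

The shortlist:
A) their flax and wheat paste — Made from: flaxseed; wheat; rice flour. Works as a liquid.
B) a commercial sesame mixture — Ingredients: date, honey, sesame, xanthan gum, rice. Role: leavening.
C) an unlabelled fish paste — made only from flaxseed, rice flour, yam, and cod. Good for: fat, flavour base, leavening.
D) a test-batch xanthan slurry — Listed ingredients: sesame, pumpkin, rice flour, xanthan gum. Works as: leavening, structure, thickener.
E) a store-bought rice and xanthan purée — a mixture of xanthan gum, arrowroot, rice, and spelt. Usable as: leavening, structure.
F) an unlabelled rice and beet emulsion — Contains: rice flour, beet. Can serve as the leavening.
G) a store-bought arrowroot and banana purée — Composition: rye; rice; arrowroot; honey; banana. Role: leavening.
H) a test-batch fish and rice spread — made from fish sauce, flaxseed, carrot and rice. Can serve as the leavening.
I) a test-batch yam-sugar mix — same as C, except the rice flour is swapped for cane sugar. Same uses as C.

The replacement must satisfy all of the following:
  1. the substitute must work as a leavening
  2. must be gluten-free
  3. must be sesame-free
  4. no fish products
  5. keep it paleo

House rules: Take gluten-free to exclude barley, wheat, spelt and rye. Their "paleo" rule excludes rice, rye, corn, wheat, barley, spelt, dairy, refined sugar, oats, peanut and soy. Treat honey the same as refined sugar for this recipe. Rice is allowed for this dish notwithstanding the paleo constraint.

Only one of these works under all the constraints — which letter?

F

A: not usable as a leavening; has wheat, so not gluten-free (and 1 more) — reject
B: has honey, so not paleo; has sesame, so not sesame-free — out
C: has cod, so not fish-free — reject
D: has sesame, so not sesame-free — reject
E: has spelt, so not gluten-free; has spelt, so not paleo — out
F: rice is permitted under the paleo carve-out; nothing else excluded — OK
G: has rye, so not gluten-free; has honey, so not paleo — out
H: has fish sauce, so not fish-free — out
I: has cane sugar, so not paleo; has cod, so not fish-free — out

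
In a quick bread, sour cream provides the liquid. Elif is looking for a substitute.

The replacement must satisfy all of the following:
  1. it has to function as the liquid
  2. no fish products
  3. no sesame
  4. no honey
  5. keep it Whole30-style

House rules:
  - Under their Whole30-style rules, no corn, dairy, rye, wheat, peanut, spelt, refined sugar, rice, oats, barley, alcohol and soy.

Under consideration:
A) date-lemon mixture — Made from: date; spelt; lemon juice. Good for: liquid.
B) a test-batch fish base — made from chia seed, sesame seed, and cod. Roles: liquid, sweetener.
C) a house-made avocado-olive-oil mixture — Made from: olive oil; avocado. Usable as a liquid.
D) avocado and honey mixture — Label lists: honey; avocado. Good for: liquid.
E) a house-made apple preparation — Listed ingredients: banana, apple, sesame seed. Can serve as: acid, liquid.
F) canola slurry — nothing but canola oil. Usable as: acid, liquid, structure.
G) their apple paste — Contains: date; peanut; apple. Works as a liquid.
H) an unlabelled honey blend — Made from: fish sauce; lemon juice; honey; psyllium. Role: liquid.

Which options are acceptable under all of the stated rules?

C, F

A: has spelt, so not Whole30-style — out
B: has cod, so not fish-free; has sesame seed, so not sesame-free — out
C: only olive oil and avocado; none excluded — keep
D: has honey, so not honey-free — no
E: has sesame seed, so not sesame-free — out
F: no sesame, no fish — keep
G: has peanut, so not Whole30-style — no
H: has fish sauce, so not fish-free; has honey, so not honey-free — out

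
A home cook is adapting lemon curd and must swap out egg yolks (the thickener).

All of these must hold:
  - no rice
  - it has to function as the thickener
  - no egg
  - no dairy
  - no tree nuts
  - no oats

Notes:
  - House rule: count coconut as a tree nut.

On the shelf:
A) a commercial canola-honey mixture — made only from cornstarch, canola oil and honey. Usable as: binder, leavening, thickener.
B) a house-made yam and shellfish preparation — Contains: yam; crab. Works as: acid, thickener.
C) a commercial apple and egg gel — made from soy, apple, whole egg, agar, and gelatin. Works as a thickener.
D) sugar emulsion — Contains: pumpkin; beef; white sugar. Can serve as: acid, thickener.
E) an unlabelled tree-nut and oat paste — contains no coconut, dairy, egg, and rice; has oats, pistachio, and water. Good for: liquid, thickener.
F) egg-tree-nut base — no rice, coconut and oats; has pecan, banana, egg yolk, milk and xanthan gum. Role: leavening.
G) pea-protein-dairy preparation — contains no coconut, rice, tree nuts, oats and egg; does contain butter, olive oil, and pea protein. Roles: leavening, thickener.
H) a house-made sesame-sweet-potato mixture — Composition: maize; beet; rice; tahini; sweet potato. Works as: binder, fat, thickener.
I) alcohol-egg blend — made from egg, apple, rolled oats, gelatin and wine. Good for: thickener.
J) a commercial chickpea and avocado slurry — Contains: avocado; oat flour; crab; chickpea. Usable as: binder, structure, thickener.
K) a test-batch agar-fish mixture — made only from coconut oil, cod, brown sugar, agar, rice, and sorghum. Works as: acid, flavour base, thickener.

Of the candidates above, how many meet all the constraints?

A: every rule checks out — OK
B: only crab and yam; none excluded — valid
C: has whole egg, so not egg-free — out
D: all constraints satisfied — valid
E: has oats, so not oat-free; has pistachio, so not tree-nut-free — out
F: not usable as a thickener; has egg yolk, so not egg-free (and 2 more) — no
G: has butter, so not dairy-free — out
H: has rice, so not rice-free — reject
I: has egg, so not egg-free; has rolled oats, so not oat-free — out
J: has oat flour, so not oat-free — out
K: has coconut oil, so not tree-nut-free; has rice, so not rice-free — no

3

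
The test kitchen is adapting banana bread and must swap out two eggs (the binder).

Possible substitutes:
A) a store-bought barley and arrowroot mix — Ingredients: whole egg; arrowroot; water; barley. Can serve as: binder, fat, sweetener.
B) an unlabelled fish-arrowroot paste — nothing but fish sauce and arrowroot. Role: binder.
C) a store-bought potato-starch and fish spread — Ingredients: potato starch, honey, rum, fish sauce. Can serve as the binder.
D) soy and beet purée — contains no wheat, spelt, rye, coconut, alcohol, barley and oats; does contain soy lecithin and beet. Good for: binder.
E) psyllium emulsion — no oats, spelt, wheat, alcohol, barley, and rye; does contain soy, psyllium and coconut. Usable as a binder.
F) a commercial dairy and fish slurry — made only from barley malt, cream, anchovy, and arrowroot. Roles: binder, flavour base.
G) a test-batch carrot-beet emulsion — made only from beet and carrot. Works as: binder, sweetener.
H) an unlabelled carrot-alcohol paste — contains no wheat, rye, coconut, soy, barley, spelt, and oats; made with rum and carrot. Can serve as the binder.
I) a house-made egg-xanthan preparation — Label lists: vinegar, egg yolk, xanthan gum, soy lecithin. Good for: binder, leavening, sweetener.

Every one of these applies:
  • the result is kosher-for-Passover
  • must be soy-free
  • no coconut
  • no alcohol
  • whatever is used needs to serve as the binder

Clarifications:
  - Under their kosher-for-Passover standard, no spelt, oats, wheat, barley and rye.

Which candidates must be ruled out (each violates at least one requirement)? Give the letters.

A, C, D, E, F, H, I

A: has barley, so not kosher-for-Passover — out
B: kosher-for-Passover, no coconut — valid
C: has rum, so not alcohol-free — reject
D: has soy lecithin, so not soy-free — out
E: has soy, so not soy-free; has coconut, so not coconut-free — no
F: has barley malt, so not kosher-for-Passover — out
G: only beet and carrot; none excluded — keep
H: has rum, so not alcohol-free — reject
I: has soy lecithin, so not soy-free — no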